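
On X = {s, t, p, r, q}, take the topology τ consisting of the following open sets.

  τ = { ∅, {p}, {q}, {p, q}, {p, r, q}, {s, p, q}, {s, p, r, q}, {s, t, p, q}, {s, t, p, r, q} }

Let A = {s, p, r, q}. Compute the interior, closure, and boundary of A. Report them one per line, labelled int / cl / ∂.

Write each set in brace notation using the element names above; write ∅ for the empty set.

int(A) = {s, p, r, q}
cl(A)  = {s, t, p, r, q}
∂A     = {t}

open subsets of A: ∅, {q}, {p}, {p, q}, {s, p, q}, {p, r, q}, {s, p, r, q}; so int(A) = {s, p, r, q}
closure: X∖int(X∖A) = X∖∅ = {s, t, p, r, q}
∂A = {s, t, p, r, q} minus {s, p, r, q} = {t}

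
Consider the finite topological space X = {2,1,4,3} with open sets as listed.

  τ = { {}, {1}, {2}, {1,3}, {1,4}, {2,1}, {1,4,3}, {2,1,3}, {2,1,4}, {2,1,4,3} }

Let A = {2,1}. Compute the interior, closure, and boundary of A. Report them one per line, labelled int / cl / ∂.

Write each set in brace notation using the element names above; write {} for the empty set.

int(A) = {2,1}
cl(A)  = {2,1,4,3}
∂A     = {4,3}

open subsets of A: {}, {2}, {1}, {2,1}; so int(A) = {2,1}
closure: X∖int(X∖A) = X∖{} = {2,1,4,3}
∂A = {2,1,4,3} minus {2,1} = {4,3}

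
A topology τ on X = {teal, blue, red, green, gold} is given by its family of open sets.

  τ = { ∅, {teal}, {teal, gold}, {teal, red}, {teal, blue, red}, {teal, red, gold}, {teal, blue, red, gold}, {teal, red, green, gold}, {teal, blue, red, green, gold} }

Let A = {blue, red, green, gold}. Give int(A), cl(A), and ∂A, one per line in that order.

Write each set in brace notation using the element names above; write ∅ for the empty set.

open subsets of A: ∅; so int(A) = ∅
closure: X∖int(X∖A) = X∖{teal} = {blue, red, green, gold}
∂A = {blue, red, green, gold} minus ∅ = {blue, red, green, gold}

int(A) = ∅
cl(A)  = {blue, red, green, gold}
∂A     = {blue, red, green, gold}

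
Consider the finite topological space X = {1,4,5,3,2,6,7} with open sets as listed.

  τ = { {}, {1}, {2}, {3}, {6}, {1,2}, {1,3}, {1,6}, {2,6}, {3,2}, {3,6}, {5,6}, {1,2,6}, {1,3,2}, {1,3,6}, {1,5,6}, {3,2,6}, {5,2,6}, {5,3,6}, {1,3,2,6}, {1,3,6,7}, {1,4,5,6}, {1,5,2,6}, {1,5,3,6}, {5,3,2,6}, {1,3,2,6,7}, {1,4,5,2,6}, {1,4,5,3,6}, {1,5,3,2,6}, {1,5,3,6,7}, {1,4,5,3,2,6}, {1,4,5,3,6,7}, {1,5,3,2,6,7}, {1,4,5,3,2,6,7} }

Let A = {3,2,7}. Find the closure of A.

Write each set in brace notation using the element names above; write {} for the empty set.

{3,2,7}

X∖A={1,4,5,6}, int(X∖A)={1,4,5,6}, hence cl(A)={3,2,7}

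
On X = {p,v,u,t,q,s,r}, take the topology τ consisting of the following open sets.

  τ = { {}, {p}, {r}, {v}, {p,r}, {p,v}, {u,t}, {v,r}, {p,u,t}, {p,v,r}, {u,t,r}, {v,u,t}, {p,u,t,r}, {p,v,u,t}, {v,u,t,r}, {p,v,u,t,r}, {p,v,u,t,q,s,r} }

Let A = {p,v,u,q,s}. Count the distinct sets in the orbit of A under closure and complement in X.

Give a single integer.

complement {t,r}; its interior {r}; cl(A) = X∖{r} = {p,v,u,t,q,s}
With k = closure, c = complement:
  1. A     = {p,v,u,q,s}
  2. kA    = {p,v,u,t,q,s}
  3. cA    = {t,r}
  4. ckA   = {r}
  5. kcA   = {u,t,q,s,r}
  6. kckA  = {q,s,r}
  7. ckcA  = {p,v}
  8. ckckA = {p,v,u,t}
  9. kckcA = {p,v,q,s}
  10. ckckcA = {u,t,r}
k, c of each give nothing new

10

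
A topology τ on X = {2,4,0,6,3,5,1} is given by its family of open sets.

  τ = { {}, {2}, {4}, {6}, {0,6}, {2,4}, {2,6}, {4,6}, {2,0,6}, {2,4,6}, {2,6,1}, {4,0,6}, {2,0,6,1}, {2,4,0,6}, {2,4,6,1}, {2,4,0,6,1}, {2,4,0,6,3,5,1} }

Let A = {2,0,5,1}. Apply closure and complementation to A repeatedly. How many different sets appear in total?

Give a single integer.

8

closure: X∖int(X∖A) = X∖{4,6} = {2,0,3,5,1}
Let k=closure and c=complement:
  1. A     = {2,0,5,1}
  2. kA    = {2,0,3,5,1}
  3. cA    = {4,6,3}
  4. ckA   = {4,6}
  5. kcA   = {4,0,6,3,5,1}
  6. ckcA  = {2}
  7. kckcA = {2,3,5,1}
  8. ckckcA = {4,0,6}
— saturated at 8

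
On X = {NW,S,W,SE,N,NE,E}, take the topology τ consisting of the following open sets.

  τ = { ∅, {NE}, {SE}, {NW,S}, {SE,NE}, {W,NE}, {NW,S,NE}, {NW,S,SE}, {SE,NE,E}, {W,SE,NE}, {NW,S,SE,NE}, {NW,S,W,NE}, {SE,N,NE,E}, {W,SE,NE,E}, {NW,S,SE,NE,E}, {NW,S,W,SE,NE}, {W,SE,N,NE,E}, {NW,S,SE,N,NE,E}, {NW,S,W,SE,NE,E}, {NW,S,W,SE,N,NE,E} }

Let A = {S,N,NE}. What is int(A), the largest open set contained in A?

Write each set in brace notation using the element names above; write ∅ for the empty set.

interior: largest open inside A is {NE} (from ∅, {NE})

{NE}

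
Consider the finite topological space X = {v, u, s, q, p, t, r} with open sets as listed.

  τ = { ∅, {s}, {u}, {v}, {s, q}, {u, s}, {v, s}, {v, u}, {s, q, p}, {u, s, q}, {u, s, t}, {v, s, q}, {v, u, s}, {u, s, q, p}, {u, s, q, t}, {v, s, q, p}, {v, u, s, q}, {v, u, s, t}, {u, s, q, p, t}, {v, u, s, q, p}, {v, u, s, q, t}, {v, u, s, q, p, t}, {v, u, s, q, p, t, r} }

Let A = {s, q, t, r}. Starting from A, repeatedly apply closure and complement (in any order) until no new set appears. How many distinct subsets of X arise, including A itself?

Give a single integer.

8

X∖A={v, u, p}, int(X∖A)={v, u}, hence cl(A)={s, q, p, t, r}
Orbit (k=closure, c=complement):
  1. A     = {s, q, t, r}
  2. kA    = {s, q, p, t, r}
  3. cA    = {v, u, p}
  4. ckA   = {v, u}
  5. kcA   = {v, u, p, t, r}
  6. kckA  = {v, u, t, r}
  7. ckcA  = {s, q}
  8. ckckA = {s, q, p}
(closed under both — stop)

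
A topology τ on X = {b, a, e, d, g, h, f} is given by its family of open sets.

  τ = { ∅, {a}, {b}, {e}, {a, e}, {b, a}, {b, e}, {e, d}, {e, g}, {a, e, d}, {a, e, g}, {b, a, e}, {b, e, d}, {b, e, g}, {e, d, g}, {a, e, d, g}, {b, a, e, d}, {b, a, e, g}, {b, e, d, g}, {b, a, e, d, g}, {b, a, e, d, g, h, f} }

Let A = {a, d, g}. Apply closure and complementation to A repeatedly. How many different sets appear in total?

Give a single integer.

8

X∖A={b, e, h, f}, int(X∖A)={b, e}, hence cl(A)={a, d, g, h, f}
Orbit (k=closure, c=complement):
  1. A     = {a, d, g}
  2. kA    = {a, d, g, h, f}
  3. cA    = {b, e, h, f}
  4. ckA   = {b, e}
  5. kcA   = {b, e, d, g, h, f}
  6. ckcA  = {a}
  7. kckcA = {a, h, f}
  8. ckckcA = {b, e, d, g}
(closed under both — stop)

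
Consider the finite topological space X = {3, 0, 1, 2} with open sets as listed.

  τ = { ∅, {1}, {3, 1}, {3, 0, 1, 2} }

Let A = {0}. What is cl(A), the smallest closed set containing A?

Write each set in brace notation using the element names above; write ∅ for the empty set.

{0, 2}

X∖A={3, 1, 2}, int(X∖A)={3, 1}, hence cl(A)={0, 2}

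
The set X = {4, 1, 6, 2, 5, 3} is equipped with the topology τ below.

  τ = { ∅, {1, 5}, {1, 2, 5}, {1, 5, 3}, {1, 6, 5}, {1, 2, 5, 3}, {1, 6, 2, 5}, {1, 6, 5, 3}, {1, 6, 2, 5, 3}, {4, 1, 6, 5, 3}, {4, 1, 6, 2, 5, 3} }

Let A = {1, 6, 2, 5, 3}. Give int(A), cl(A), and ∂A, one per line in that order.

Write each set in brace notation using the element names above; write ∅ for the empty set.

int(A) = {1, 6, 2, 5, 3}
cl(A)  = {4, 1, 6, 2, 5, 3}
∂A     = {4}

interior: largest open inside A is {1, 6, 2, 5, 3} (from ∅, {1, 5}, {1, 6, 5}, {1, 5, 3}, {1, 2, 5}, {1, 6, 5, 3}, {1, 2, 5, 3}, {1, 6, 2, 5}, {1, 6, 2, 5, 3})
cl via duality: int({4}) = ∅, so X∖∅ = {4, 1, 6, 2, 5, 3}
cl∖int = {4}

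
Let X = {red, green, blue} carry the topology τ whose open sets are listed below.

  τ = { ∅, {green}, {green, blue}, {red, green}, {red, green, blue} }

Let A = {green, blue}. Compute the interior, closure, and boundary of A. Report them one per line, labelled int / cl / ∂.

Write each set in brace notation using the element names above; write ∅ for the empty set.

int(A) = {green, blue}
cl(A)  = {red, green, blue}
∂A     = {red}

U open, U⊆A: ∅, {green}, {green, blue}. int(A) = ⋃ = {green, blue}
X∖A={red}, int(X∖A)=∅, hence cl(A)={red, green, blue}
∂A: remove int from cl → {red}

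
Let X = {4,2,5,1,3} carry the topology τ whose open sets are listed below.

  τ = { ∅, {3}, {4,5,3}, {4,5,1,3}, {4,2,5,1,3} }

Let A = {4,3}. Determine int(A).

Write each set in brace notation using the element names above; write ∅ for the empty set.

opens ⊆ A: ∅, {3}; union → int = {3}

{3}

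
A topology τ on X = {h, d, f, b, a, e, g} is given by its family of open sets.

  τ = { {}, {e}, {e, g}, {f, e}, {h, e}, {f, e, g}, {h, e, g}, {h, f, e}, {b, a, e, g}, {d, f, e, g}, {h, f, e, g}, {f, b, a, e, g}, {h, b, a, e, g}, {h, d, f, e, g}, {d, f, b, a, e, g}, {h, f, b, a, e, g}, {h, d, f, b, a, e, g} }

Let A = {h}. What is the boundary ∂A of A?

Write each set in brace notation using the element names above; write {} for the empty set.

{h}

U open, U⊆A: {}. int(A) = ⋃ = {}
X∖A={d, f, b, a, e, g}, int(X∖A)={d, f, b, a, e, g}, hence cl(A)={h}
∂A: remove int from cl → {h}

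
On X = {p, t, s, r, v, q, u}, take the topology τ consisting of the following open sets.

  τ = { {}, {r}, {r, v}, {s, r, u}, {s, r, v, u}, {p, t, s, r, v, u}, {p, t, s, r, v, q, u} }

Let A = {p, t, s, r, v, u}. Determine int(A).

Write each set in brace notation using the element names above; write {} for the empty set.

open subsets of A: {}, {r}, {r, v}, {s, r, u}, {s, r, v, u}, {p, t, s, r, v, u}; so int(A) = {p, t, s, r, v, u}

{p, t, s, r, v, u}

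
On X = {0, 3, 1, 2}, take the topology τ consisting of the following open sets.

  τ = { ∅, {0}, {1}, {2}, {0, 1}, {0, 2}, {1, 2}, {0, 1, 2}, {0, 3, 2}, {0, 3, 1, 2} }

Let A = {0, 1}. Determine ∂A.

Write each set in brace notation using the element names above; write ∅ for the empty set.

opens ⊆ A: ∅, {0}, {1}, {0, 1}; union → int = {0, 1}
complement {3, 2}; its interior {2}; cl(A) = X∖{2} = {0, 3, 1}
boundary = {0, 3, 1} ∖ {0, 1} = {3}

{3}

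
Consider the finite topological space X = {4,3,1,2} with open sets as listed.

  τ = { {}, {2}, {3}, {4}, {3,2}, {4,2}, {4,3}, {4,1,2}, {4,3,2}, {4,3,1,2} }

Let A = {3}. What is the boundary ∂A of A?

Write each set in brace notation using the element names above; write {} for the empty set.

opens ⊆ A: {}, {3}; union → int = {3}
complement {4,1,2}; its interior {4,1,2}; cl(A) = X∖{4,1,2} = {3}
boundary = {3} ∖ {3} = {}

{}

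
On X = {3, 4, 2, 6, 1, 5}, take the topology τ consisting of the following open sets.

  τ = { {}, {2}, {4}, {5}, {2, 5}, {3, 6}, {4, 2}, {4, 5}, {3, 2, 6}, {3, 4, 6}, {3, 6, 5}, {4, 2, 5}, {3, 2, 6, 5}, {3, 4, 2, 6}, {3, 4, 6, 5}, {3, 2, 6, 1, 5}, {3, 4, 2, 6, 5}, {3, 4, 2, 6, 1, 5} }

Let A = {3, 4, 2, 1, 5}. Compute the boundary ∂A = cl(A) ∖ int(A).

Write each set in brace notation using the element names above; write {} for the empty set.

open subsets of A: {}, {4}, {2}, {5}, {2, 5}, {4, 2}, {4, 5}, {4, 2, 5}; so int(A) = {4, 2, 5}
closure: X∖int(X∖A) = X∖{} = {3, 4, 2, 6, 1, 5}
∂A = {3, 4, 2, 6, 1, 5} minus {4, 2, 5} = {3, 6, 1}

{3, 6, 1}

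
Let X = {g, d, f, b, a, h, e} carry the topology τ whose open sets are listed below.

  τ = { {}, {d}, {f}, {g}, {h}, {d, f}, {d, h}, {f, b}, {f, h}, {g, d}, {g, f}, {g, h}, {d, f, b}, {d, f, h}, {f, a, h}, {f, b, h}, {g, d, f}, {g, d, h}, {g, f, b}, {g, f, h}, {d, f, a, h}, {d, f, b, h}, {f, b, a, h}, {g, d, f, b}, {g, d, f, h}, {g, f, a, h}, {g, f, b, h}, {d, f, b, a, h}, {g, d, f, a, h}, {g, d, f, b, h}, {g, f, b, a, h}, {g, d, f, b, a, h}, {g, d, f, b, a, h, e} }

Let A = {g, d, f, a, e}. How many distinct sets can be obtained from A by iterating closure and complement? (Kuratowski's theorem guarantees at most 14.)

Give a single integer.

complement {b, h}; its interior {h}; cl(A) = X∖{h} = {g, d, f, b, a, e}
With k = closure, c = complement:
  1. A     = {g, d, f, a, e}
  2. kA    = {g, d, f, b, a, e}
  3. cA    = {b, h}
  4. ckA   = {h}
  5. kcA   = {b, a, h, e}
  6. kckA  = {a, h, e}
  7. ckcA  = {g, d, f}
  8. ckckA = {g, d, f, b}
k, c of each give nothing new

8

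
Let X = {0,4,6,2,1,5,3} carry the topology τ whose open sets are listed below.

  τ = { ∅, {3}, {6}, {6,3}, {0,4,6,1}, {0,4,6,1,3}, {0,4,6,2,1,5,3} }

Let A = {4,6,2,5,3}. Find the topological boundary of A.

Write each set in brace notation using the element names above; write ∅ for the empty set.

{0,4,2,1,5}

opens ⊆ A: ∅, {6}, {3}, {6,3}; union → int = {6,3}
complement {0,1}; its interior ∅; cl(A) = X∖∅ = {0,4,6,2,1,5,3}
boundary = {0,4,6,2,1,5,3} ∖ {6,3} = {0,4,2,1,5}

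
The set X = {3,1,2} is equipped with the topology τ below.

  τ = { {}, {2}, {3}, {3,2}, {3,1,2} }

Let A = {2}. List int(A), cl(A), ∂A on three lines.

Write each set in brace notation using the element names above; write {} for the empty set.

int(A) = {2}
cl(A)  = {1,2}
∂A     = {1}

U open, U⊆A: {}, {2}. int(A) = ⋃ = {2}
X∖A={3,1}, int(X∖A)={3}, hence cl(A)={1,2}
∂A: remove int from cl → {1}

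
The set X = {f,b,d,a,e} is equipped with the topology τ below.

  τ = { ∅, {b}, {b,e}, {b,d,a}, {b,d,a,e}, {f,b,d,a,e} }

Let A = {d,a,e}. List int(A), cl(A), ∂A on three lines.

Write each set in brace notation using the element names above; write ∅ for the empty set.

int(A) = ∅
cl(A)  = {f,d,a,e}
∂A     = {f,d,a,e}

opens ⊆ A: ∅; union → int = ∅
complement {f,b}; its interior {b}; cl(A) = X∖{b} = {f,d,a,e}
boundary = {f,d,a,e} ∖ ∅ = {f,d,a,e}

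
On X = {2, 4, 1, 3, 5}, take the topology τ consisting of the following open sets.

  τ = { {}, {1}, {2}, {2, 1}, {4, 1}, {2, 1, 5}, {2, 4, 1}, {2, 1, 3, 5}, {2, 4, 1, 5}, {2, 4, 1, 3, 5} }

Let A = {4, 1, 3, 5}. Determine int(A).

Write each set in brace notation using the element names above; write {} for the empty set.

{4, 1}

interior: largest open inside A is {4, 1} (from {}, {1}, {4, 1})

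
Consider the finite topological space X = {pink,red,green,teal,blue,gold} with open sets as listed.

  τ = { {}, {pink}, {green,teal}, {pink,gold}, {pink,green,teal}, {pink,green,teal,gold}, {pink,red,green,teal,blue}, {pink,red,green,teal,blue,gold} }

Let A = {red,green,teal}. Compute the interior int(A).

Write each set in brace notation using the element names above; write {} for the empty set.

interior: largest open inside A is {green,teal} (from {}, {green,teal})

{green,teal}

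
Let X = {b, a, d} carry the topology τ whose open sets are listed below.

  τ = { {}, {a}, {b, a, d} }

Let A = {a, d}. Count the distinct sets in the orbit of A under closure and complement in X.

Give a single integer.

X∖A={b}, int(X∖A)={}, hence cl(A)={b, a, d}
Orbit (k=closure, c=complement):
  1. A     = {a, d}
  2. kA    = {b, a, d}
  3. cA    = {b}
  4. ckA   = {}
  5. kcA   = {b, d}
  6. ckcA  = {a}
(closed under both — stop)

6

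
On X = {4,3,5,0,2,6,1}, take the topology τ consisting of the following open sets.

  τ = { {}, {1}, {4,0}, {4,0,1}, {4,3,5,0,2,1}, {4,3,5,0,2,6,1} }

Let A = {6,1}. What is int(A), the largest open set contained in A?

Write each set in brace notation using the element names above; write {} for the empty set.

{1}

open subsets of A: {}, {1}; so int(A) = {1}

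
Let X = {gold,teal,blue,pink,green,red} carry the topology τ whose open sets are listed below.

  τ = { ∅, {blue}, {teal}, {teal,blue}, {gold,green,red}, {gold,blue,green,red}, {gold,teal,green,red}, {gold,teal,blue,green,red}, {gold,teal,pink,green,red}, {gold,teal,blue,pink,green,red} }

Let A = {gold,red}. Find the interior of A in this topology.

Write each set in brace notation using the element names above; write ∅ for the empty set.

opens ⊆ A: ∅; union → int = ∅

∅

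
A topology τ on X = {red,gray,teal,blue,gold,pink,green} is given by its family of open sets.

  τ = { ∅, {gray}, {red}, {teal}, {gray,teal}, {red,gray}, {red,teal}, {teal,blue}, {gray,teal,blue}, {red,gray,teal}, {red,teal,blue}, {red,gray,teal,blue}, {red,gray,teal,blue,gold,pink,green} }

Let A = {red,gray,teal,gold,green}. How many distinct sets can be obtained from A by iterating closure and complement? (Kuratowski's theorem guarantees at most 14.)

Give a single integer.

6

complement {blue,pink}; its interior ∅; cl(A) = X∖∅ = {red,gray,teal,blue,gold,pink,green}
With k = closure, c = complement:
  1. A     = {red,gray,teal,gold,green}
  2. kA    = {red,gray,teal,blue,gold,pink,green}
  3. cA    = {blue,pink}
  4. ckA   = ∅
  5. kcA   = {blue,gold,pink,green}
  6. ckcA  = {red,gray,teal}
k, c of each give nothing new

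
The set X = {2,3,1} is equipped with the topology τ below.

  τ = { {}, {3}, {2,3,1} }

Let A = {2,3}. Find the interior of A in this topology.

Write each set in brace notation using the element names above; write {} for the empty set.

{3}

opens ⊆ A: {}, {3}; union → int = {3}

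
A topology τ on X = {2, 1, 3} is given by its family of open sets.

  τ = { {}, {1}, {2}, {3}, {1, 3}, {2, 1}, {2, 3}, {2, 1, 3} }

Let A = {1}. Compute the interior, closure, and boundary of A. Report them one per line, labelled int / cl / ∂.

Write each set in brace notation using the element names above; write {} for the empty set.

int(A) = {1}
cl(A)  = {1}
∂A     = {}

interior: largest open inside A is {1} (from {}, {1})
cl via duality: int({2, 3}) = {2, 3}, so X∖{2, 3} = {1}
cl∖int = {}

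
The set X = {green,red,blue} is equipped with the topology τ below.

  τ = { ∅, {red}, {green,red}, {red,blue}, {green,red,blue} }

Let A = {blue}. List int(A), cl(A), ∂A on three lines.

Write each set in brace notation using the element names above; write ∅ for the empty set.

interior: largest open inside A is ∅ (from ∅)
cl via duality: int({green,red}) = {green,red}, so X∖{green,red} = {blue}
cl∖int = {blue}

int(A) = ∅
cl(A)  = {blue}
∂A     = {blue}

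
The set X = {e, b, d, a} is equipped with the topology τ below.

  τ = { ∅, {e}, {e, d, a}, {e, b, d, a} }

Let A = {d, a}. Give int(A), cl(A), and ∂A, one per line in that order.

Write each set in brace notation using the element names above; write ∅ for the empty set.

int(A) = ∅
cl(A)  = {b, d, a}
∂A     = {b, d, a}

interior: largest open inside A is ∅ (from ∅)
cl via duality: int({e, b}) = {e}, so X∖{e} = {b, d, a}
cl∖int = {b, d, a}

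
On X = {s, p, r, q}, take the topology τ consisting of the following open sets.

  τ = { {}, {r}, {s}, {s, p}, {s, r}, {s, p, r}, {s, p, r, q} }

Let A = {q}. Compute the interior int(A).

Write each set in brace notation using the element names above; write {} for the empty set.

{}

open subsets of A: {}; so int(A) = {}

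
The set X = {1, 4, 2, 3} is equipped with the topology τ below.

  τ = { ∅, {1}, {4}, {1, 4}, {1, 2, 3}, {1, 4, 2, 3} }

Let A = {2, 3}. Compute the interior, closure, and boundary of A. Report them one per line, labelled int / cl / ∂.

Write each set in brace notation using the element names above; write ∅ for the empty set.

int(A) = ∅
cl(A)  = {2, 3}
∂A     = {2, 3}

U open, U⊆A: ∅. int(A) = ⋃ = ∅
X∖A={1, 4}, int(X∖A)={1, 4}, hence cl(A)={2, 3}
∂A: remove int from cl → {2, 3}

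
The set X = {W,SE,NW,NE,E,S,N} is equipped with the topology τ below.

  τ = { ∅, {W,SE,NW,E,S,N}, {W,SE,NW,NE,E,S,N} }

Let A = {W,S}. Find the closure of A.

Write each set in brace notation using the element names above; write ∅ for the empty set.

{W,SE,NW,NE,E,S,N}

cl via duality: int({SE,NW,NE,E,N}) = ∅, so X∖∅ = {W,SE,NW,NE,E,S,N}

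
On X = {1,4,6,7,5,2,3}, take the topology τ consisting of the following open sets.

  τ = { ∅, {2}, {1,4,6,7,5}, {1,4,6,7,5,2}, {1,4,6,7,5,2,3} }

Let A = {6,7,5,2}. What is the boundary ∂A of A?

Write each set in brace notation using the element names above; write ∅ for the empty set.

{1,4,6,7,5,3}

open subsets of A: ∅, {2}; so int(A) = {2}
closure: X∖int(X∖A) = X∖∅ = {1,4,6,7,5,2,3}
∂A = {1,4,6,7,5,2,3} minus {2} = {1,4,6,7,5,3}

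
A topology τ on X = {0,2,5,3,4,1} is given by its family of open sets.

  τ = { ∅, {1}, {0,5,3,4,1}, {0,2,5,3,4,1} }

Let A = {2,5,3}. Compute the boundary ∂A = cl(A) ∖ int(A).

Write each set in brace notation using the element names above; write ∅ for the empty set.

{0,2,5,3,4}

opens ⊆ A: ∅; union → int = ∅
complement {0,4,1}; its interior {1}; cl(A) = X∖{1} = {0,2,5,3,4}
boundary = {0,2,5,3,4} ∖ ∅ = {0,2,5,3,4}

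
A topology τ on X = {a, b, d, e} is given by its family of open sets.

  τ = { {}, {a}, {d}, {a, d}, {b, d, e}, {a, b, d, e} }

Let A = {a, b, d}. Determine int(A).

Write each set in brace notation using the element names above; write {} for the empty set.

{a, d}

open subsets of A: {}, {d}, {a}, {a, d}; so int(A) = {a, d}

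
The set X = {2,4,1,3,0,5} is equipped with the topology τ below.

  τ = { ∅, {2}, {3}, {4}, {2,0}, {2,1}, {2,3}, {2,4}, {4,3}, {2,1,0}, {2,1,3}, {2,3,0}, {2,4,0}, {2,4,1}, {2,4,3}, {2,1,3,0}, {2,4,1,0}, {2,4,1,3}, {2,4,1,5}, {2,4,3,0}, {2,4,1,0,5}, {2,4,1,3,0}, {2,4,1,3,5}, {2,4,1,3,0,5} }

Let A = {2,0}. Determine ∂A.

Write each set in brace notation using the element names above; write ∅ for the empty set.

{1,5}

U open, U⊆A: ∅, {2}, {2,0}. int(A) = ⋃ = {2,0}
X∖A={4,1,3,5}, int(X∖A)={4,3}, hence cl(A)={2,1,0,5}
∂A: remove int from cl → {1,5}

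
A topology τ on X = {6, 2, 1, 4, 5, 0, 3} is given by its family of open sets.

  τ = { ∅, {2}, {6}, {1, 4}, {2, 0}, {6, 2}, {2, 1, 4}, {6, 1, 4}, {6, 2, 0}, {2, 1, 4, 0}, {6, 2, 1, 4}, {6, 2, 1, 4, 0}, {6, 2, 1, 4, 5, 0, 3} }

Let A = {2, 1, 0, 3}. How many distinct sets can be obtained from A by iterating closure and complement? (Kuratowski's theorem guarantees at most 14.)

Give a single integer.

10

cl via duality: int({6, 4, 5}) = {6}, so X∖{6} = {2, 1, 4, 5, 0, 3}
Write k for closure, c for complement:
  1. A     = {2, 1, 0, 3}
  2. kA    = {2, 1, 4, 5, 0, 3}
  3. cA    = {6, 4, 5}
  4. ckA   = {6}
  5. kcA   = {6, 1, 4, 5, 3}
  6. kckA  = {6, 5, 3}
  7. ckcA  = {2, 0}
  8. ckckA = {2, 1, 4, 0}
  9. kckcA = {2, 5, 0, 3}
  10. ckckcA = {6, 1, 4}
applying k or c yields no new set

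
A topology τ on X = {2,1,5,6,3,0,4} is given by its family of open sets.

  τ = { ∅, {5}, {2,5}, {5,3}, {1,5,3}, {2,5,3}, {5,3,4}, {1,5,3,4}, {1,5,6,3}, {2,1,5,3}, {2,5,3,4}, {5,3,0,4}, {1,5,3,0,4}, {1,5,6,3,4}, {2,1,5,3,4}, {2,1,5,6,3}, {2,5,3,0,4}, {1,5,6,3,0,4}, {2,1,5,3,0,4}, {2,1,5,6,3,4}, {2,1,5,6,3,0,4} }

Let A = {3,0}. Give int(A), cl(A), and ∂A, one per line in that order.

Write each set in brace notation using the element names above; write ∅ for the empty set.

interior: largest open inside A is ∅ (from ∅)
cl via duality: int({2,1,5,6,4}) = {2,5}, so X∖{2,5} = {1,6,3,0,4}
cl∖int = {1,6,3,0,4}

int(A) = ∅
cl(A)  = {1,6,3,0,4}
∂A     = {1,6,3,0,4}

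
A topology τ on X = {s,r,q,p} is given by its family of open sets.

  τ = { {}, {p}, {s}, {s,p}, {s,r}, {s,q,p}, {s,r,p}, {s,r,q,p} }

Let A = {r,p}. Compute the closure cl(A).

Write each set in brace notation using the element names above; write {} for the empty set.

{r,q,p}

complement {s,q}; its interior {s}; cl(A) = X∖{s} = {r,q,p}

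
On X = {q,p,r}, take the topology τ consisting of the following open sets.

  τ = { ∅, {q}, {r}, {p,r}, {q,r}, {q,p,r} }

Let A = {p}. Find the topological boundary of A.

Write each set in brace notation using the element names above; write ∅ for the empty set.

opens ⊆ A: ∅; union → int = ∅
complement {q,r}; its interior {q,r}; cl(A) = X∖{q,r} = {p}
boundary = {p} ∖ ∅ = {p}

{p}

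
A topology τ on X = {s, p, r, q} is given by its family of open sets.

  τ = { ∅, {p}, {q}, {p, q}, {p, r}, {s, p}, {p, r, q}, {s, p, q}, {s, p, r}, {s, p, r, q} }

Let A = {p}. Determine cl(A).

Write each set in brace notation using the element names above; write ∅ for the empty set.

{s, p, r}

X∖A={s, r, q}, int(X∖A)={q}, hence cl(A)={s, p, r}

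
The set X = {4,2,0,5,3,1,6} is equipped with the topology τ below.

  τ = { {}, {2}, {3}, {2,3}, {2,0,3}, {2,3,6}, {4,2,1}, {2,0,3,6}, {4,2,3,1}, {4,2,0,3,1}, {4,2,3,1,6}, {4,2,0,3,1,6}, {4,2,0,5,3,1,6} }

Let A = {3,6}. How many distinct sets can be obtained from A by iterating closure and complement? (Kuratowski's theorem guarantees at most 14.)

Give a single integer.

complement {4,2,0,5,1}; its interior {4,2,1}; cl(A) = X∖{4,2,1} = {0,5,3,6}
With k = closure, c = complement:
  1. A     = {3,6}
  2. kA    = {0,5,3,6}
  3. cA    = {4,2,0,5,1}
  4. ckA   = {4,2,1}
  5. kcA   = {4,2,0,5,1,6}
  6. ckcA  = {3}
k, c of each give nothing new

6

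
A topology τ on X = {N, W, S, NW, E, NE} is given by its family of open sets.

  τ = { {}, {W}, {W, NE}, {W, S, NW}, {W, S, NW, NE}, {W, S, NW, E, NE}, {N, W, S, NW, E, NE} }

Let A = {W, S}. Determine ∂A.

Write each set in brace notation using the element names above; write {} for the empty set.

{N, S, NW, E, NE}

interior: largest open inside A is {W} (from {}, {W})
cl via duality: int({N, NW, E, NE}) = {}, so X∖{} = {N, W, S, NW, E, NE}
cl∖int = {N, S, NW, E, NE}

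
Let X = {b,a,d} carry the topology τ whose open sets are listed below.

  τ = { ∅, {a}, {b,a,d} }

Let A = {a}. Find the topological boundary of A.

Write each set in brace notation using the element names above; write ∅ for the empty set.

U open, U⊆A: ∅, {a}. int(A) = ⋃ = {a}
X∖A={b,d}, int(X∖A)=∅, hence cl(A)={b,a,d}
∂A: remove int from cl → {b,d}

{b,d}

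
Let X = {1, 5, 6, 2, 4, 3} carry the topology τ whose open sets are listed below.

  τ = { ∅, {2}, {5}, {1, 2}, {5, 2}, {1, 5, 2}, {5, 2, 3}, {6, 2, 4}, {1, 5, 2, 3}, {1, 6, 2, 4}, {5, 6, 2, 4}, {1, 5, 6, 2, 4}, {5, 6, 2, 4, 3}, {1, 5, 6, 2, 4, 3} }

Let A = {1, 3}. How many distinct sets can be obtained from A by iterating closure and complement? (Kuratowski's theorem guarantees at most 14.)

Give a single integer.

closure: X∖int(X∖A) = X∖{5, 6, 2, 4} = {1, 3}
Let k=closure and c=complement:
  1. A     = {1, 3}
  2. cA    = {5, 6, 2, 4}
  3. kcA   = {1, 5, 6, 2, 4, 3}
  4. ckcA  = ∅
— saturated at 4

4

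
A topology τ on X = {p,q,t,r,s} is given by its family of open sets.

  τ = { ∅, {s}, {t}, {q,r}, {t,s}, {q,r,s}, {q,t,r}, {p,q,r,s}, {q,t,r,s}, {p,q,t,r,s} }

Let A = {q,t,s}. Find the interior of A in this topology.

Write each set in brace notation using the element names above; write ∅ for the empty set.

{t,s}

U open, U⊆A: ∅, {t}, {s}, {t,s}. int(A) = ⋃ = {t,s}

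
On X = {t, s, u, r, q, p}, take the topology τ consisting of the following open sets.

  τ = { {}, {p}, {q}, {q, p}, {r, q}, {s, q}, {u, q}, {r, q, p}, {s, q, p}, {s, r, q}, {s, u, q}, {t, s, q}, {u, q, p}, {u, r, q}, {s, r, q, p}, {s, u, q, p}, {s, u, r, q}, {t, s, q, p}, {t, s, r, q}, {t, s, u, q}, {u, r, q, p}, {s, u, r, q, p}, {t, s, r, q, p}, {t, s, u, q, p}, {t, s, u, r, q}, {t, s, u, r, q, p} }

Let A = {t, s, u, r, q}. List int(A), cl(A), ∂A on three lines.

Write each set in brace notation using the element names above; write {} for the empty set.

int(A) = {t, s, u, r, q}
cl(A)  = {t, s, u, r, q}
∂A     = {}

interior: largest open inside A is {t, s, u, r, q} (from {}, {q}, {r, q}, {u, q}, {s, q}, {t, s, q}, {s, u, q}, {s, r, q}, {u, r, q}, {t, s, u, q}, {s, u, r, q}, {t, s, r, q}, {t, s, u, r, q})
cl via duality: int({p}) = {p}, so X∖{p} = {t, s, u, r, q}
cl∖int = {}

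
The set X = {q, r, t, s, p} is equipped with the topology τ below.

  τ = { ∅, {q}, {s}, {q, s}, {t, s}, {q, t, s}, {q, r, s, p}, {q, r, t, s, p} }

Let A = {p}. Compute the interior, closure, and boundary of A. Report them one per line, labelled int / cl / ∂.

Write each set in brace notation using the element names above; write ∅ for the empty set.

open subsets of A: ∅; so int(A) = ∅
closure: X∖int(X∖A) = X∖{q, t, s} = {r, p}
∂A = {r, p} minus ∅ = {r, p}

int(A) = ∅
cl(A)  = {r, p}
∂A     = {r, p}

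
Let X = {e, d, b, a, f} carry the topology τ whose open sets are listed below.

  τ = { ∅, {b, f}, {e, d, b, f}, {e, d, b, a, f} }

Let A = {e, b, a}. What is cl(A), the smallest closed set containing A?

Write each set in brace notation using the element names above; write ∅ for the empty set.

{e, d, b, a, f}

complement {d, f}; its interior ∅; cl(A) = X∖∅ = {e, d, b, a, f}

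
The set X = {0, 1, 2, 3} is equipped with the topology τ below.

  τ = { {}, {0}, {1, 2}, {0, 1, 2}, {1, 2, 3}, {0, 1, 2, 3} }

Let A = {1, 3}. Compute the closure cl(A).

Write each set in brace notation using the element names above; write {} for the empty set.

X∖A={0, 2}, int(X∖A)={0}, hence cl(A)={1, 2, 3}

{1, 2, 3}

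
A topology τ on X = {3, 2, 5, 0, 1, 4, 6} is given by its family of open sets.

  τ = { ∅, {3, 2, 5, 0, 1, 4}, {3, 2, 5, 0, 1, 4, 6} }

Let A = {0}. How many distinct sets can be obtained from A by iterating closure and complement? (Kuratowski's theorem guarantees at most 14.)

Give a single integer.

4

complement {3, 2, 5, 1, 4, 6}; its interior ∅; cl(A) = X∖∅ = {3, 2, 5, 0, 1, 4, 6}
With k = closure, c = complement:
  1. A     = {0}
  2. kA    = {3, 2, 5, 0, 1, 4, 6}
  3. cA    = {3, 2, 5, 1, 4, 6}
  4. ckA   = ∅
k, c of each give nothing new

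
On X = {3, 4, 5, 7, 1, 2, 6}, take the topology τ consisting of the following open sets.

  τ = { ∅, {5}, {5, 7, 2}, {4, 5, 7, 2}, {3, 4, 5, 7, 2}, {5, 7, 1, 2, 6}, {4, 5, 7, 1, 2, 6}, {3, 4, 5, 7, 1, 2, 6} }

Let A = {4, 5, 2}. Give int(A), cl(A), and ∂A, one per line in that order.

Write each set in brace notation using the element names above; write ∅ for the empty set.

open subsets of A: ∅, {5}; so int(A) = {5}
closure: X∖int(X∖A) = X∖∅ = {3, 4, 5, 7, 1, 2, 6}
∂A = {3, 4, 5, 7, 1, 2, 6} minus {5} = {3, 4, 7, 1, 2, 6}

int(A) = {5}
cl(A)  = {3, 4, 5, 7, 1, 2, 6}
∂A     = {3, 4, 7, 1, 2, 6}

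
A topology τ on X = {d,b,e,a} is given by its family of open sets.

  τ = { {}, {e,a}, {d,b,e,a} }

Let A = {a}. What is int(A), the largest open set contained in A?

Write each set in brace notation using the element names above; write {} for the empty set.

open subsets of A: {}; so int(A) = {}

{}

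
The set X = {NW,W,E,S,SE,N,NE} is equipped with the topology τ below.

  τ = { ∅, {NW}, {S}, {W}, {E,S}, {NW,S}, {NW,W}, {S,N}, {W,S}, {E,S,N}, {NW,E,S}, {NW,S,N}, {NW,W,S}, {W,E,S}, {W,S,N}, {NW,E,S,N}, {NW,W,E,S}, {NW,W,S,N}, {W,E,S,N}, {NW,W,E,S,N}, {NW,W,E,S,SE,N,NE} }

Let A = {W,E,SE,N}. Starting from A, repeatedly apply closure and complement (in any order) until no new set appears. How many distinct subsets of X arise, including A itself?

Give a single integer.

8

cl via duality: int({NW,S,NE}) = {NW,S}, so X∖{NW,S} = {W,E,SE,N,NE}
Write k for closure, c for complement:
  1. A     = {W,E,SE,N}
  2. kA    = {W,E,SE,N,NE}
  3. cA    = {NW,S,NE}
  4. ckA   = {NW,S}
  5. kcA   = {NW,E,S,SE,N,NE}
  6. ckcA  = {W}
  7. kckcA = {W,SE,NE}
  8. ckckcA = {NW,E,S,N}
applying k or c yields no new set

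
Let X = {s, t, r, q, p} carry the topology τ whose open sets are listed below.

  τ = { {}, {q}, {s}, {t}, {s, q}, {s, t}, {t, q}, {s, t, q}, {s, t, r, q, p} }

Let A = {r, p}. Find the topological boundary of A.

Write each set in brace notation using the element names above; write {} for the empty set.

{r, p}

U open, U⊆A: {}. int(A) = ⋃ = {}
X∖A={s, t, q}, int(X∖A)={s, t, q}, hence cl(A)={r, p}
∂A: remove int from cl → {r, p}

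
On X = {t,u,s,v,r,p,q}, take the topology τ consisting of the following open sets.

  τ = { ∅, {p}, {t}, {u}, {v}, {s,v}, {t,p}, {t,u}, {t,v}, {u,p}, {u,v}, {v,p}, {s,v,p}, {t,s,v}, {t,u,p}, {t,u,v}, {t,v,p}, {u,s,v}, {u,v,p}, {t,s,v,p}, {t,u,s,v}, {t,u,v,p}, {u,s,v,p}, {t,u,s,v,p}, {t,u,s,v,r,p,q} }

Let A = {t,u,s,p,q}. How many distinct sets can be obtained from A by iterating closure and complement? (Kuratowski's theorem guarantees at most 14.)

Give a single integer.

8

cl via duality: int({v,r}) = {v}, so X∖{v} = {t,u,s,r,p,q}
Write k for closure, c for complement:
  1. A     = {t,u,s,p,q}
  2. kA    = {t,u,s,r,p,q}
  3. cA    = {v,r}
  4. ckA   = {v}
  5. kcA   = {s,v,r,q}
  6. ckcA  = {t,u,p}
  7. kckcA = {t,u,r,p,q}
  8. ckckcA = {s,v}
applying k or c yields no new set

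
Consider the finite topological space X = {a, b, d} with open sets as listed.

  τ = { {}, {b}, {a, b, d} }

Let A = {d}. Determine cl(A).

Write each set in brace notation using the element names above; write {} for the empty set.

closure: X∖int(X∖A) = X∖{b} = {a, d}

{a, d}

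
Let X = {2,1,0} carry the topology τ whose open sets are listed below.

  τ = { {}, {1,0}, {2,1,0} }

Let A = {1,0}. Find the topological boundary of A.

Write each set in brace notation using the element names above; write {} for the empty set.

{2}

open subsets of A: {}, {1,0}; so int(A) = {1,0}
closure: X∖int(X∖A) = X∖{} = {2,1,0}
∂A = {2,1,0} minus {1,0} = {2}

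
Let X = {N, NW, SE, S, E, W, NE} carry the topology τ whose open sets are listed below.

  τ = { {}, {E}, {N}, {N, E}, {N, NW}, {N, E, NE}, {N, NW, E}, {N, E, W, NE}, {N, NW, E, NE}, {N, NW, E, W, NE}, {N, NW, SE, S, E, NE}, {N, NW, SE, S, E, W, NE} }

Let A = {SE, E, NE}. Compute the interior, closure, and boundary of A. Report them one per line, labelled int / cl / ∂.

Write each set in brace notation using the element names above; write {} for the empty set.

int(A) = {E}
cl(A)  = {SE, S, E, W, NE}
∂A     = {SE, S, W, NE}

opens ⊆ A: {}, {E}; union → int = {E}
complement {N, NW, S, W}; its interior {N, NW}; cl(A) = X∖{N, NW} = {SE, S, E, W, NE}
boundary = {SE, S, E, W, NE} ∖ {E} = {SE, S, W, NE}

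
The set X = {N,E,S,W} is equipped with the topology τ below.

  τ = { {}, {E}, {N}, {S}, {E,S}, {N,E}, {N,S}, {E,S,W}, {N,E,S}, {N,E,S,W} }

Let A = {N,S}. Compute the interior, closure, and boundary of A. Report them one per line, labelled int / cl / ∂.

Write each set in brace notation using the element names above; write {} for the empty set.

U open, U⊆A: {}, {S}, {N}, {N,S}. int(A) = ⋃ = {N,S}
X∖A={E,W}, int(X∖A)={E}, hence cl(A)={N,S,W}
∂A: remove int from cl → {W}

int(A) = {N,S}
cl(A)  = {N,S,W}
∂A     = {W}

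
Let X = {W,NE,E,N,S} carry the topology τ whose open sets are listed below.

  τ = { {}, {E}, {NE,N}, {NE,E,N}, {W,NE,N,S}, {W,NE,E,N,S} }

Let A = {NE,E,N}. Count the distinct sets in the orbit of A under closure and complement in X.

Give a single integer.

complement {W,S}; its interior {}; cl(A) = X∖{} = {W,NE,E,N,S}
With k = closure, c = complement:
  1. A     = {NE,E,N}
  2. kA    = {W,NE,E,N,S}
  3. cA    = {W,S}
  4. ckA   = {}
k, c of each give nothing new

4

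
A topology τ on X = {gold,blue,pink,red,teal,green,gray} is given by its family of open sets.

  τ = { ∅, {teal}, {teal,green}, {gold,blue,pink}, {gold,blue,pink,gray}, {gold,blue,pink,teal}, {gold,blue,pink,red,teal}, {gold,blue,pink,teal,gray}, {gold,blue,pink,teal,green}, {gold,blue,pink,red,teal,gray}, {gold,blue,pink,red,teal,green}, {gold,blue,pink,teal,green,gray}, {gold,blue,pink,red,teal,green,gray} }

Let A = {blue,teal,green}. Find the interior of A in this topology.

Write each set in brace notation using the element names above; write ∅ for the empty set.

interior: largest open inside A is {teal,green} (from ∅, {teal}, {teal,green})

{teal,green}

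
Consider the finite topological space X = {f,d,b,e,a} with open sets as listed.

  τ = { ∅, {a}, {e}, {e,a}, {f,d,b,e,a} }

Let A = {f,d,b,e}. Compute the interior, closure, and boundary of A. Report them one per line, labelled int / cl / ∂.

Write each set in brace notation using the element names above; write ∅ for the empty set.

interior: largest open inside A is {e} (from ∅, {e})
cl via duality: int({a}) = {a}, so X∖{a} = {f,d,b,e}
cl∖int = {f,d,b}

int(A) = {e}
cl(A)  = {f,d,b,e}
∂A     = {f,d,b}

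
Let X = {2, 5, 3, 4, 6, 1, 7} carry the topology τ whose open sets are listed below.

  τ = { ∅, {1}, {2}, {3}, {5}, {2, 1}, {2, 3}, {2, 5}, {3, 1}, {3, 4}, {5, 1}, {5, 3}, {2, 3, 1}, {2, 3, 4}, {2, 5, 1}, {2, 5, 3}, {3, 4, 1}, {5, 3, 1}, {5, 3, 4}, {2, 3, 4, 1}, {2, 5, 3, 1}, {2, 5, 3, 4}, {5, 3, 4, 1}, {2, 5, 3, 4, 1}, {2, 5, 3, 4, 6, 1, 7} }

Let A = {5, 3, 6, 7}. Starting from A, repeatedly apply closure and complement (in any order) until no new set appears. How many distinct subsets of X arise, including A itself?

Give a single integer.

closure: X∖int(X∖A) = X∖{2, 1} = {5, 3, 4, 6, 7}
Let k=closure and c=complement:
  1. A     = {5, 3, 6, 7}
  2. kA    = {5, 3, 4, 6, 7}
  3. cA    = {2, 4, 1}
  4. ckA   = {2, 1}
  5. kcA   = {2, 4, 6, 1, 7}
  6. kckA  = {2, 6, 1, 7}
  7. ckcA  = {5, 3}
  8. ckckA = {5, 3, 4}
— saturated at 8

8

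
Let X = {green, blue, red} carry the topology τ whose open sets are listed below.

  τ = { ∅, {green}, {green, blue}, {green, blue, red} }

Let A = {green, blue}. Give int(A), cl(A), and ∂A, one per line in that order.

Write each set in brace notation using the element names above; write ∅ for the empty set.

open subsets of A: ∅, {green}, {green, blue}; so int(A) = {green, blue}
closure: X∖int(X∖A) = X∖∅ = {green, blue, red}
∂A = {green, blue, red} minus {green, blue} = {red}

int(A) = {green, blue}
cl(A)  = {green, blue, red}
∂A     = {red}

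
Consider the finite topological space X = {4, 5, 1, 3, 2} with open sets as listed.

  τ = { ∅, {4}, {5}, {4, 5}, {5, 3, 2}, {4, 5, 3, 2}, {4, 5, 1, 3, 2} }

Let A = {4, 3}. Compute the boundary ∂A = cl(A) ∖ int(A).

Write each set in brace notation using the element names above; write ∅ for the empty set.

{1, 3, 2}

opens ⊆ A: ∅, {4}; union → int = {4}
complement {5, 1, 2}; its interior {5}; cl(A) = X∖{5} = {4, 1, 3, 2}
boundary = {4, 1, 3, 2} ∖ {4} = {1, 3, 2}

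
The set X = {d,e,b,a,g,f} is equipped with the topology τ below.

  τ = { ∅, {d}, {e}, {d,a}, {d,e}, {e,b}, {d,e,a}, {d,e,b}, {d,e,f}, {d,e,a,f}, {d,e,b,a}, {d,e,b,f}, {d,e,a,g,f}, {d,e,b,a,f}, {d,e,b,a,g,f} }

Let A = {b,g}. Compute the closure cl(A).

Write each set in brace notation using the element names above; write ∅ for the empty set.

{b,g}

X∖A={d,e,a,f}, int(X∖A)={d,e,a,f}, hence cl(A)={b,g}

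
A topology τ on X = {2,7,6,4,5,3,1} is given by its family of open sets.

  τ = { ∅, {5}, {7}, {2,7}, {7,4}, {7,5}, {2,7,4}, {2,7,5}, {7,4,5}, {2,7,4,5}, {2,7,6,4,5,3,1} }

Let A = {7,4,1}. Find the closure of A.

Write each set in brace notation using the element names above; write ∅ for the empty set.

X∖A={2,6,5,3}, int(X∖A)={5}, hence cl(A)={2,7,6,4,3,1}

{2,7,6,4,3,1}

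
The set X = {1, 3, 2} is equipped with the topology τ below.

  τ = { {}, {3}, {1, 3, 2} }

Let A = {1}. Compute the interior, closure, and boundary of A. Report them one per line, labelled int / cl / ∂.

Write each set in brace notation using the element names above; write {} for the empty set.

open subsets of A: {}; so int(A) = {}
closure: X∖int(X∖A) = X∖{3} = {1, 2}
∂A = {1, 2} minus {} = {1, 2}

int(A) = {}
cl(A)  = {1, 2}
∂A     = {1, 2}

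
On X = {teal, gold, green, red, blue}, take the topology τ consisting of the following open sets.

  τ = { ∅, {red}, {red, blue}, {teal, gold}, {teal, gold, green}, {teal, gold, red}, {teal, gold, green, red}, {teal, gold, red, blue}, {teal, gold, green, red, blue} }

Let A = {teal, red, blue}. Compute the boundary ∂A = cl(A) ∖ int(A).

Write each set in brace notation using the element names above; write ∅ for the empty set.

{teal, gold, green}

interior: largest open inside A is {red, blue} (from ∅, {red}, {red, blue})
cl via duality: int({gold, green}) = ∅, so X∖∅ = {teal, gold, green, red, blue}
cl∖int = {teal, gold, green}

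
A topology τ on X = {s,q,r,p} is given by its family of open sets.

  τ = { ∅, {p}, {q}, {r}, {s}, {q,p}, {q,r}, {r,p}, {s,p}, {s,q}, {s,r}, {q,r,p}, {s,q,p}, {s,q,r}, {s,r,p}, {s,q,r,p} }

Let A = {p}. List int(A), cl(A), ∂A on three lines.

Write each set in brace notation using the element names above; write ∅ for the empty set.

int(A) = {p}
cl(A)  = {p}
∂A     = ∅

U open, U⊆A: ∅, {p}. int(A) = ⋃ = {p}
X∖A={s,q,r}, int(X∖A)={s,q,r}, hence cl(A)={p}
∂A: remove int from cl → ∅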